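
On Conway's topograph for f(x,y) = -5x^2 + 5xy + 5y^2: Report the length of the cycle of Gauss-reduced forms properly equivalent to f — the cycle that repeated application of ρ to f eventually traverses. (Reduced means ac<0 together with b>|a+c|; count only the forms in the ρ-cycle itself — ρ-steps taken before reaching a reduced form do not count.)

D = 125, ⌊√D⌋ = 11
river: ρ → (5,5,-5)
river: ρ → (-5,5,5)
ρ-cycle length = 2 (tail of 0 descent steps not counted)

2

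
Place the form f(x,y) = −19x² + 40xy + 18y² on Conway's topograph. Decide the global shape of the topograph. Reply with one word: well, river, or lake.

D = b²−4ac = 40² − 4·(-19)·18 = 2968
D > 0 non-square ⇒ indefinite ⇒ periodic river

river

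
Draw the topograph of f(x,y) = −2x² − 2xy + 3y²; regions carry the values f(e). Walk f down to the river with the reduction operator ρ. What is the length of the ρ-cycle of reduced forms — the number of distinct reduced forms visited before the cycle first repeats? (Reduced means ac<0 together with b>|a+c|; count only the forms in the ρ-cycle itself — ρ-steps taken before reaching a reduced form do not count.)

D = 28, ⌊√D⌋ = 5
descent: ρ → (3,2,-2)  [lands on river]
river: ρ → (-2,2,3)
river: ρ → (3,4,-1)
river: ρ → (-1,4,3)
ρ-cycle length = 4 (tail of 1 descent step not counted)

4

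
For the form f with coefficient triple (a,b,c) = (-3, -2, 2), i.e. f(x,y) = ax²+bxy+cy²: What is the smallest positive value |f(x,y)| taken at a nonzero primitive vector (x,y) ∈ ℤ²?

descent: ρ → (2,2,-3)  [lands on river]
river: ρ → (-3,4,1)
river: ρ → (1,4,-3)
river: ρ → (-3,2,2)
closes: descent 1, river 4
min |a| on river = 1

1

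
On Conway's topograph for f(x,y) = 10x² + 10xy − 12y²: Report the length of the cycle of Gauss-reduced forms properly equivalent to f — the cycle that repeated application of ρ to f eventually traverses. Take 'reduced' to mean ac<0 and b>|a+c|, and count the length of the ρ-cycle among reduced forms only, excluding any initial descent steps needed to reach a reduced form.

D = 580, ⌊√D⌋ = 24
river: ρ → (-12,14,8)
river: ρ → (8,18,-8)
river: ρ → (-8,14,12)
river: ρ → (12,10,-10)
river: ρ → (-10,10,12)
river: ρ → (12,14,-8)
river: ρ → (-8,18,8)
river: ρ → (8,14,-12)
river: ρ → (-12,10,10)
river: ρ → (10,10,-12)
ρ-cycle length = 10 (tail of 0 descent steps not counted)

10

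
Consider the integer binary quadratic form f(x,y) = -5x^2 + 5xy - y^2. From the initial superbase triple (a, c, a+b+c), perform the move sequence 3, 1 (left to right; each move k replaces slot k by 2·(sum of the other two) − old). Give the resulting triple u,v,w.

start (-5,-1,-1) = (f(1,0),f(0,1),f(1,1))
replace slot 3: 2·((-5)+(-1)) − (-1) = -11 → (-5,-1,-11)
replace slot 1: 2·((-1)+(-11)) − (-5) = -19 → (-19,-1,-11)

-19,-1,-11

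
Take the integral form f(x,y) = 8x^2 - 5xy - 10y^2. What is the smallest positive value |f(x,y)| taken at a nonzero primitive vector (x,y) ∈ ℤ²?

descent: ρ → (-10,5,8)  [lands on river]
river: ρ → (8,11,-7)
river: ρ → (-7,17,2)
river: ρ → (2,15,-15)
river: ρ → (-15,15,2)
river: ρ → (2,17,-7)
river: ρ → (-7,11,8)
river: ρ → (8,5,-10)
river: ρ → (-10,15,3)
river: ρ → (3,15,-10)
closes: descent 1, river 10
min |a| on river = 2

2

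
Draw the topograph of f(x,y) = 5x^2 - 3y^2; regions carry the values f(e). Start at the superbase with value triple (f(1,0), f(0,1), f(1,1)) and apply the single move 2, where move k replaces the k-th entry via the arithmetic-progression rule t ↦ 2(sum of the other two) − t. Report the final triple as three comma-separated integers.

start (5,-3,2) = (f(1,0),f(0,1),f(1,1))
replace slot 2: 2·(5+2) − (-3) = 17 → (5,17,2)

5,17,2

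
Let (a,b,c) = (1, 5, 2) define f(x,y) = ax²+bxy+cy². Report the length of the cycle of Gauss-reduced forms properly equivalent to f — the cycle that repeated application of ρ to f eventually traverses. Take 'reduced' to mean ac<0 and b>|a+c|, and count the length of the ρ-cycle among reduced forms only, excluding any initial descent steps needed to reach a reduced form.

D = 17, ⌊√D⌋ = 4
descent: ρ → (2,3,-1)  [lands on river]
river: ρ → (-1,3,2)
river: ρ → (2,1,-2)
river: ρ → (-2,3,1)
river: ρ → (1,3,-2)
river: ρ → (-2,1,2)
ρ-cycle length = 6 (tail of 1 descent step not counted)

6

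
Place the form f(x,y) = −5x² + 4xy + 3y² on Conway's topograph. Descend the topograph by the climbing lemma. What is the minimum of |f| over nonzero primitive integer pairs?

river: ρ → (3,8,-1)
river: ρ → (-1,8,3)
river: ρ → (3,4,-5)
river: ρ → (-5,6,2)
river: ρ → (2,6,-5)
river: ρ → (-5,4,3)
closes: descent 0, river 6
min |a| on river = 1

1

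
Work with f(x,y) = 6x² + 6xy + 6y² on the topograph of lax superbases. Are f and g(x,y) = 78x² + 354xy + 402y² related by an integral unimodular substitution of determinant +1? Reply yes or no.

D₁ = -108, D₂ = -108
f: reduced (well bottom): (6,6,6) with a≤c, −a<b≤a
g: translate: b→42 (≡354 mod 156), so (78,354,402)→(78,42,6)
g: flip: (78,42,6)→(6,-42,78)
g: translate: b→6 (≡-42 mod 12), so (6,-42,78)→(6,6,6)
g: reduced (well bottom): (6,6,6) with a≤c, −a<b≤a
reduced forms (6, 6, 6) vs (6, 6, 6) ⇒ equivalent

yes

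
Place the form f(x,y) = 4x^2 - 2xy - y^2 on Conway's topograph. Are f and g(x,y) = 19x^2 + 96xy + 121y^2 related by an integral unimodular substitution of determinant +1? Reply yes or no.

D₁ = 20, D₂ = 20
river cycle of f (length 2): (-1, 4, 1), (1, 4, -1)
river cycle of g (length 2): (-1, 4, 1), (1, 4, -1)
cycles coincide ⇒ equivalent

yes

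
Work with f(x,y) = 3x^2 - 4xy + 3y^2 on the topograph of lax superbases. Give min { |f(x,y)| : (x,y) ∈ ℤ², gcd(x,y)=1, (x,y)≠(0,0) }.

translate: b→2 (≡-4 mod 6), so (3,-4,3)→(3,2,2)
flip: (3,2,2)→(2,-2,3)
translate: b→2 (≡-2 mod 4), so (2,-2,3)→(2,2,3)
reduced (well bottom): (2,2,3) with a≤c, −a<b≤a
well minimum = a = 2

2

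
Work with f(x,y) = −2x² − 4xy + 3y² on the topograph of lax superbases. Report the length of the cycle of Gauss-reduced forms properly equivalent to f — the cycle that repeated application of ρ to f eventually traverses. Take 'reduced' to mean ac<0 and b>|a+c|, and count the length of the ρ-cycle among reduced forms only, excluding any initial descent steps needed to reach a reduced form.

D = 40, ⌊√D⌋ = 6
descent: ρ → (3,4,-2)  [lands on river]
river: ρ → (-2,4,3)
river: ρ → (3,2,-3)
river: ρ → (-3,4,2)
river: ρ → (2,4,-3)
river: ρ → (-3,2,3)
ρ-cycle length = 6 (tail of 1 descent step not counted)

6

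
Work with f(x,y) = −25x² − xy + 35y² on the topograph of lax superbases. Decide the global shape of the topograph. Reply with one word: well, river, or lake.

D = b²−4ac = (-1)² − 4·(-25)·35 = 3501
D > 0 non-square ⇒ indefinite ⇒ periodic river

river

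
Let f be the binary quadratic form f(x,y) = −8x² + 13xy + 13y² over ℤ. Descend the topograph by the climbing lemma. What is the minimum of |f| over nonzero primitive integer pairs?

river: ρ → (13,13,-8)
river: ρ → (-8,19,7)
river: ρ → (7,23,-2)
river: ρ → (-2,21,18)
river: ρ → (18,15,-5)
river: ρ → (-5,15,18)
river: ρ → (18,21,-2)
river: ρ → (-2,23,7)
river: ρ → (7,19,-8)
river: ρ → (-8,13,13)
closes: descent 0, river 10
min |a| on river = 2

2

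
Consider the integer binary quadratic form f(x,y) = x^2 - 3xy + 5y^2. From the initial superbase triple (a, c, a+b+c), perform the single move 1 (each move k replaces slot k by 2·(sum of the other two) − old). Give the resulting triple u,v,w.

start (1,5,3) = (f(1,0),f(0,1),f(1,1))
replace slot 1: 2·(5+3) − 1 = 15 → (15,5,3)

15,5,3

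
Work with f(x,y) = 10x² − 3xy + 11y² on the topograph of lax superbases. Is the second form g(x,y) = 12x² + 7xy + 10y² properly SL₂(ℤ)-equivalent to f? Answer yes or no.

D₁ = -431, D₂ = -431
f: reduced (well bottom): (10,-3,11) with a≤c, −a<b≤a
g: flip: (12,7,10)→(10,-7,12)
g: reduced (well bottom): (10,-7,12) with a≤c, −a<b≤a
reduced forms (10, -3, 11) vs (10, -7, 12) ⇒ inequivalent

no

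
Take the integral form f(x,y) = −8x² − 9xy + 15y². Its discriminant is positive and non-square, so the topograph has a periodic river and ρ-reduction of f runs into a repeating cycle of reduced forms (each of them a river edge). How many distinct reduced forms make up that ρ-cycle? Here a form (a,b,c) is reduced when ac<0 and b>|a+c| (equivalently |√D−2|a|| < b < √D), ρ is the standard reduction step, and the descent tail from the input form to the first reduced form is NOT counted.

D = 561, ⌊√D⌋ = 23
descent: ρ → (15,9,-8)  [lands on river]
river: ρ → (-8,23,1)
river: ρ → (1,23,-8)
river: ρ → (-8,9,15)
river: ρ → (15,21,-2)
river: ρ → (-2,23,4)
river: ρ → (4,17,-17)
river: ρ → (-17,17,4)
river: ρ → (4,23,-2)
river: ρ → (-2,21,15)
ρ-cycle length = 10 (tail of 1 descent step not counted)

10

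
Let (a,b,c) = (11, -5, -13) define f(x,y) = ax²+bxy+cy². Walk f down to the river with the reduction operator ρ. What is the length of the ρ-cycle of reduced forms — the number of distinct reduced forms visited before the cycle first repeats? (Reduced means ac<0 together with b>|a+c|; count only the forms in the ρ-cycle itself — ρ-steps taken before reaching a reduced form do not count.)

D = 597, ⌊√D⌋ = 24
descent: ρ → (-13,5,11)  [lands on river]
river: ρ → (11,17,-7)
river: ρ → (-7,11,17)
river: ρ → (17,23,-1)
river: ρ → (-1,23,17)
river: ρ → (17,11,-7)
river: ρ → (-7,17,11)
river: ρ → (11,5,-13)
river: ρ → (-13,21,3)
river: ρ → (3,21,-13)
ρ-cycle length = 10 (tail of 1 descent step not counted)

10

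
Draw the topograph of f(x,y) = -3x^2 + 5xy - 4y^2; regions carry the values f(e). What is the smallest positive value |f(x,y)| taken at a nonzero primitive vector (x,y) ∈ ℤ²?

translate: b→1 (≡-5 mod 6), so (3,-5,4)→(3,1,2)
flip: (3,1,2)→(2,-1,3)
reduced (well bottom): (2,-1,3) with a≤c, −a<b≤a
well minimum |f| = |-2| = 2 (negative-definite)

2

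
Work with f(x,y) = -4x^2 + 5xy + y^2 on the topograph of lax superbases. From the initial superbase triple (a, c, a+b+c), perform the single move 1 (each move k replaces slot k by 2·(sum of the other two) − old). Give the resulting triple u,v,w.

start (-4,1,2) = (f(1,0),f(0,1),f(1,1))
replace slot 1: 2·(1+2) − (-4) = 10 → (10,1,2)

10,1,2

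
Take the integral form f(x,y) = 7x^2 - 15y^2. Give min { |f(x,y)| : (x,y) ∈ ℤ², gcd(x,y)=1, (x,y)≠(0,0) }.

descent: ρ → (-15,0,7)
descent: ρ → (7,14,-8)  [lands on river]
river: ρ → (-8,18,3)
river: ρ → (3,18,-8)
river: ρ → (-8,14,7)
closes: descent 2, river 4
min |a| on river = 3

3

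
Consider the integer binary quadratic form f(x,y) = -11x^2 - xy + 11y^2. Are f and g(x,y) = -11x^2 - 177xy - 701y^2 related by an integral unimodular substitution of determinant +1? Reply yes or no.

D₁ = 485, D₂ = 485
river cycle of f (length 6): (11, 1, -11), (-11, 21, 1), (1, 21, -11), (-11, 1, 11), (11, 21, -1), (-1, 21, 11)
river cycle of g (length 6): (-11, 21, 1), (1, 21, -11), (-11, 1, 11), (11, 21, -1), (-1, 21, 11), (11, 1, -11)
cycles coincide ⇒ equivalent

yes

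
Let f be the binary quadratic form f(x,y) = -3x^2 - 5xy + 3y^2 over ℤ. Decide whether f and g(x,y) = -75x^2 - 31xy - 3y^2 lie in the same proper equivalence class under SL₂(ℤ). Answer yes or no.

D₁ = 61, D₂ = 61
river cycle of f (length 6): (3, 5, -3), (-3, 7, 1), (1, 7, -3), (-3, 5, 3), (3, 7, -1), (-1, 7, 3)
river cycle of g (length 6): (-3, 7, 1), (1, 7, -3), (-3, 5, 3), (3, 7, -1), (-1, 7, 3), (3, 5, -3)
cycles coincide ⇒ equivalent

yes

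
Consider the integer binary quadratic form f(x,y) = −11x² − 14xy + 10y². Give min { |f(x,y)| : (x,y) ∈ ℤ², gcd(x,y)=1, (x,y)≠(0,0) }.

descent: ρ → (10,14,-11)  [lands on river]
river: ρ → (-11,8,13)
river: ρ → (13,18,-6)
river: ρ → (-6,18,13)
river: ρ → (13,8,-11)
river: ρ → (-11,14,10)
river: ρ → (10,6,-15)
river: ρ → (-15,24,1)
river: ρ → (1,24,-15)
river: ρ → (-15,6,10)
closes: descent 1, river 10
min |a| on river = 1

1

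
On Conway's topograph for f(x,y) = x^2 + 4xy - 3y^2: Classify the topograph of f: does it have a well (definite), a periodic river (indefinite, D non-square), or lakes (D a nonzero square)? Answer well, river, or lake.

D = b²−4ac = 4² − 4·1·(-3) = 28
D > 0 non-square ⇒ indefinite ⇒ periodic river

river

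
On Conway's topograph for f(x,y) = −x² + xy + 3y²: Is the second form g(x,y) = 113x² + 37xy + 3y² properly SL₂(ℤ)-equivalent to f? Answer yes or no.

D₁ = 13, D₂ = 13
river cycle of f (length 2): (-1, 3, 1), (1, 3, -1)
river cycle of g (length 2): (-1, 3, 1), (1, 3, -1)
cycles coincide ⇒ equivalent

yes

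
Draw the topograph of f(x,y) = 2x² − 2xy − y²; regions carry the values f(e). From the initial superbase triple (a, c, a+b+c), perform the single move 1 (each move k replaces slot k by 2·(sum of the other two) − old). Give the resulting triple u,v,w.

start (2,-1,-1) = (f(1,0),f(0,1),f(1,1))
replace slot 1: 2·((-1)+(-1)) − 2 = -6 → (-6,-1,-1)

-6,-1,-1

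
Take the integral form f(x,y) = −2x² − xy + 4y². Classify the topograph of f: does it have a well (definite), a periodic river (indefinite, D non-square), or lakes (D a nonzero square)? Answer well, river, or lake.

D = b²−4ac = (-1)² − 4·(-2)·4 = 33
D > 0 non-square ⇒ indefinite ⇒ periodic river

river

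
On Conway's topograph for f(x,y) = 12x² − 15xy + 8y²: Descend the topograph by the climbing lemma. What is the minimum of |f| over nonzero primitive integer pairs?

translate: b→9 (≡-15 mod 24), so (12,-15,8)→(12,9,5)
flip: (12,9,5)→(5,-9,12)
translate: b→1 (≡-9 mod 10), so (5,-9,12)→(5,1,8)
reduced (well bottom): (5,1,8) with a≤c, −a<b≤a
well minimum = a = 5

5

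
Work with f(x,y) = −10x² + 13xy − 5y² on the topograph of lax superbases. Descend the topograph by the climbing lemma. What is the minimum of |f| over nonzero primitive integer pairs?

translate: b→7 (≡-13 mod 20), so (10,-13,5)→(10,7,2)
flip: (10,7,2)→(2,-7,10)
translate: b→1 (≡-7 mod 4), so (2,-7,10)→(2,1,4)
reduced (well bottom): (2,1,4) with a≤c, −a<b≤a
well minimum |f| = |-2| = 2 (negative-definite)

2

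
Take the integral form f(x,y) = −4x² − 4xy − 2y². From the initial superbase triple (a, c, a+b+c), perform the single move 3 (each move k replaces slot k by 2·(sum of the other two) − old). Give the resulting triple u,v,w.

start (-4,-2,-10) = (f(1,0),f(0,1),f(1,1))
replace slot 3: 2·((-4)+(-2)) − (-10) = -2 → (-4,-2,-2)

-4,-2,-2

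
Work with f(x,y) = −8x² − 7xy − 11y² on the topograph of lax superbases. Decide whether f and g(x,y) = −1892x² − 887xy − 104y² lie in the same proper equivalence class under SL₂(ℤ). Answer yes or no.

D₁ = -303, D₂ = -303
f is negative-definite; reduce −f:
−f: reduced (well bottom): (8,7,11) with a≤c, −a<b≤a
flip sign back: reduced form of f is (-8,-7,-11)
g is negative-definite; reduce −g:
−g: flip: (1892,887,104)→(104,-887,1892)
−g: translate: b→-55 (≡-887 mod 208), so (104,-887,1892)→(104,-55,8)
−g: flip: (104,-55,8)→(8,55,104)
−g: translate: b→7 (≡55 mod 16), so (8,55,104)→(8,7,11)
−g: reduced (well bottom): (8,7,11) with a≤c, −a<b≤a
flip sign back: reduced form of g is (-8,-7,-11)
reduced forms (-8, -7, -11) vs (-8, -7, -11) ⇒ equivalent

yes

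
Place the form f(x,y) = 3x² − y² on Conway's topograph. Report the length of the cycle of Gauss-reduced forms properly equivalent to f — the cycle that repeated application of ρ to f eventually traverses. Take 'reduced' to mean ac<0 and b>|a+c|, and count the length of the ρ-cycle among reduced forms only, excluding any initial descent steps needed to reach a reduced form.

D = 12, ⌊√D⌋ = 3
descent: ρ → (-1,2,2)  [lands on river]
river: ρ → (2,2,-1)
ρ-cycle length = 2 (tail of 1 descent step not counted)

2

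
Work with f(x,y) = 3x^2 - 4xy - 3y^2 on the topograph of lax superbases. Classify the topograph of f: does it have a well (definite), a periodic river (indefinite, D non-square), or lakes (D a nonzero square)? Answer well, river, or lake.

D = b²−4ac = (-4)² − 4·3·(-3) = 52
D > 0 non-square ⇒ indefinite ⇒ periodic river

river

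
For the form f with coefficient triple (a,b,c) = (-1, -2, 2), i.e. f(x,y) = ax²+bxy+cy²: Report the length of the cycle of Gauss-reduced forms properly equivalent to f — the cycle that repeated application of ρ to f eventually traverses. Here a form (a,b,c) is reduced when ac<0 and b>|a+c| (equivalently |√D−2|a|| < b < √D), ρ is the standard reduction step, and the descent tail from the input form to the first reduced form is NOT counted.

D = 12, ⌊√D⌋ = 3
descent: ρ → (2,2,-1)  [lands on river]
river: ρ → (-1,2,2)
ρ-cycle length = 2 (tail of 1 descent step not counted)

2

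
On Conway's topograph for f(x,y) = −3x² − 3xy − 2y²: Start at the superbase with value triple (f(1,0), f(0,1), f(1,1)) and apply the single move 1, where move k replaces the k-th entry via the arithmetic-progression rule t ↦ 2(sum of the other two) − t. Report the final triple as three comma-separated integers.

start (-3,-2,-8) = (f(1,0),f(0,1),f(1,1))
replace slot 1: 2·((-2)+(-8)) − (-3) = -17 → (-17,-2,-8)

-17,-2,-8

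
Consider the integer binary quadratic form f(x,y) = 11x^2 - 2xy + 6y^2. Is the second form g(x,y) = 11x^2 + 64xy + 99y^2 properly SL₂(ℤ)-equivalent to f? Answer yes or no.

D₁ = -260, D₂ = -260
f: flip: (11,-2,6)→(6,2,11)
f: reduced (well bottom): (6,2,11) with a≤c, −a<b≤a
g: translate: b→-2 (≡64 mod 22), so (11,64,99)→(11,-2,6)
g: flip: (11,-2,6)→(6,2,11)
g: reduced (well bottom): (6,2,11) with a≤c, −a<b≤a
reduced forms (6, 2, 11) vs (6, 2, 11) ⇒ equivalent

yes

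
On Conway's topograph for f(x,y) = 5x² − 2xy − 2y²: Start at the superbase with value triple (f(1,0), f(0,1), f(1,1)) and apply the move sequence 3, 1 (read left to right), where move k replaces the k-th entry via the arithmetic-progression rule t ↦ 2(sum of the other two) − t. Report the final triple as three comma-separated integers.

start (5,-2,1) = (f(1,0),f(0,1),f(1,1))
replace slot 3: 2·(5+(-2)) − 1 = 5 → (5,-2,5)
replace slot 1: 2·((-2)+5) − 5 = 1 → (1,-2,5)

1,-2,5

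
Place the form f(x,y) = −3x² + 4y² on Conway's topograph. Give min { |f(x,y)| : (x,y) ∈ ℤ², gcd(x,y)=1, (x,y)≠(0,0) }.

descent: ρ → (4,0,-3)
descent: ρ → (-3,6,1)  [lands on river]
river: ρ → (1,6,-3)
closes: descent 2, river 2
min |a| on river = 1

1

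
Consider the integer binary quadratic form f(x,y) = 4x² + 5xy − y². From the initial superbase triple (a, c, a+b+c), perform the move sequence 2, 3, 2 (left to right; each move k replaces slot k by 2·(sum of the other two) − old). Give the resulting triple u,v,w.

start (4,-1,8) = (f(1,0),f(0,1),f(1,1))
replace slot 2: 2·(4+8) − (-1) = 25 → (4,25,8)
replace slot 3: 2·(4+25) − 8 = 50 → (4,25,50)
replace slot 2: 2·(4+50) − 25 = 83 → (4,83,50)

4,83,50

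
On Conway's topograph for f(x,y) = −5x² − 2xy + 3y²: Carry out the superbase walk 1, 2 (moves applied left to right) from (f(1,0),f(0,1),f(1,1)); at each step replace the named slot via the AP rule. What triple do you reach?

start (-5,3,-4) = (f(1,0),f(0,1),f(1,1))
replace slot 1: 2·(3+(-4)) − (-5) = 3 → (3,3,-4)
replace slot 2: 2·(3+(-4)) − 3 = -5 → (3,-5,-4)

3,-5,-4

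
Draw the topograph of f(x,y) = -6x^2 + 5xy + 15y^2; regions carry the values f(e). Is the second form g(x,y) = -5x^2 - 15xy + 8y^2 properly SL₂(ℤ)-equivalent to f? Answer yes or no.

D₁ = 385, D₂ = 385
river cycle of f (length 12): (-6, 17, 4), (4, 15, -10), (-10, 5, 9), (9, 13, -6), (-6, 11, 11), (11, 11, -6), (-6, 13, 9), (9, 5, -10), (-10, 15, 4), (4, 17, -6), … (2 more)
river cycle of g (length 10): (8, 15, -5), (-5, 15, 8), (8, 17, -3), (-3, 19, 2), (2, 17, -12), (-12, 7, 7), (7, 7, -12), (-12, 17, 2), (2, 19, -3), (-3, 17, 8)
cycles differ ⇒ inequivalent

no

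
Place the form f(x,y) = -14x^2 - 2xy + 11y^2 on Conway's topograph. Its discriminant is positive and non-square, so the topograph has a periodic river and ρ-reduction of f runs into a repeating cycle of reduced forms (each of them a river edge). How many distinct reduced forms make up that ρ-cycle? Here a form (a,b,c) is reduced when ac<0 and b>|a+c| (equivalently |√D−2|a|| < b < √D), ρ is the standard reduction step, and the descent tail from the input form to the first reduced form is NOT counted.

D = 620, ⌊√D⌋ = 24
descent: ρ → (11,24,-1)  [lands on river]
river: ρ → (-1,24,11)
river: ρ → (11,20,-5)
river: ρ → (-5,20,11)
ρ-cycle length = 4 (tail of 1 descent step not counted)

4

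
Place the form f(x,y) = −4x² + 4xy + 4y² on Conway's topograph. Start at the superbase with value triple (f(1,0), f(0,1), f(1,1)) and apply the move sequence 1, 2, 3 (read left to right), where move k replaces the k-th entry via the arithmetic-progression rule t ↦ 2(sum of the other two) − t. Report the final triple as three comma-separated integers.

start (-4,4,4) = (f(1,0),f(0,1),f(1,1))
replace slot 1: 2·(4+4) − (-4) = 20 → (20,4,4)
replace slot 2: 2·(20+4) − 4 = 44 → (20,44,4)
replace slot 3: 2·(20+44) − 4 = 124 → (20,44,124)

20,44,124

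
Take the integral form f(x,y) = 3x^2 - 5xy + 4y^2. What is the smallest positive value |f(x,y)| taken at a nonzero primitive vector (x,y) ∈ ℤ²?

translate: b→1 (≡-5 mod 6), so (3,-5,4)→(3,1,2)
flip: (3,1,2)→(2,-1,3)
reduced (well bottom): (2,-1,3) with a≤c, −a<b≤a
well minimum = a = 2

2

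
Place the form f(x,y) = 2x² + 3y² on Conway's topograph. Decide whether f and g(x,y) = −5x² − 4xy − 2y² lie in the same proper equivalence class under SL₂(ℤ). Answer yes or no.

D₁ = -24, D₂ = -24
f: reduced (well bottom): (2,0,3) with a≤c, −a<b≤a
g is negative-definite; reduce −g:
−g: flip: (5,4,2)→(2,-4,5)
−g: translate: b→0 (≡-4 mod 4), so (2,-4,5)→(2,0,3)
−g: reduced (well bottom): (2,0,3) with a≤c, −a<b≤a
flip sign back: reduced form of g is (-2,0,-3)
reduced forms (2, 0, 3) vs (-2, 0, -3) ⇒ inequivalent

no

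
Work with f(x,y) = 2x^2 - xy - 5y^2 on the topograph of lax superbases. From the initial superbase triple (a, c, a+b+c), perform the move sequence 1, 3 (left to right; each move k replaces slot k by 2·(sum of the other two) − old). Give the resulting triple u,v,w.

start (2,-5,-4) = (f(1,0),f(0,1),f(1,1))
replace slot 1: 2·((-5)+(-4)) − 2 = -20 → (-20,-5,-4)
replace slot 3: 2·((-20)+(-5)) − (-4) = -46 → (-20,-5,-46)

-20,-5,-46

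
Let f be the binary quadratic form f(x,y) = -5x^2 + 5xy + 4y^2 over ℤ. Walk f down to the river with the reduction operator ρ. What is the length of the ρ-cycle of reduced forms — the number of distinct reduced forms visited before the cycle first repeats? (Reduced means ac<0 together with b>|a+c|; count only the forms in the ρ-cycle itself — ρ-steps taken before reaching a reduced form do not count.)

D = 105, ⌊√D⌋ = 10
river: ρ → (4,3,-6)
river: ρ → (-6,9,1)
river: ρ → (1,9,-6)
river: ρ → (-6,3,4)
river: ρ → (4,5,-5)
river: ρ → (-5,5,4)
ρ-cycle length = 6 (tail of 0 descent steps not counted)

6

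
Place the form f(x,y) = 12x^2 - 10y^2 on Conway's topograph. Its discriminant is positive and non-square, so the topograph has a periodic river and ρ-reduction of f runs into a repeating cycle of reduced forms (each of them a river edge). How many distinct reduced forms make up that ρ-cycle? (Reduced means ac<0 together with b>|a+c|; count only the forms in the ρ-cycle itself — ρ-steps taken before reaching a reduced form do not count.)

D = 480, ⌊√D⌋ = 21
descent: ρ → (-10,20,2)  [lands on river]
river: ρ → (2,20,-10)
ρ-cycle length = 2 (tail of 1 descent step not counted)

2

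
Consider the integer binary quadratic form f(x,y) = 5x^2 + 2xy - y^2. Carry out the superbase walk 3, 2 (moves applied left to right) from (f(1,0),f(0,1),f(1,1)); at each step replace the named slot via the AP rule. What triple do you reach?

start (5,-1,6) = (f(1,0),f(0,1),f(1,1))
replace slot 3: 2·(5+(-1)) − 6 = 2 → (5,-1,2)
replace slot 2: 2·(5+2) − (-1) = 15 → (5,15,2)

5,15,2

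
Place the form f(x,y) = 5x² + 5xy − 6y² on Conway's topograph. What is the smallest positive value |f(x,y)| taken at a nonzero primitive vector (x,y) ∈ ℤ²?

river: ρ → (-6,7,4)
river: ρ → (4,9,-4)
river: ρ → (-4,7,6)
river: ρ → (6,5,-5)
river: ρ → (-5,5,6)
river: ρ → (6,7,-4)
river: ρ → (-4,9,4)
river: ρ → (4,7,-6)
river: ρ → (-6,5,5)
river: ρ → (5,5,-6)
closes: descent 0, river 10
min |a| on river = 4

4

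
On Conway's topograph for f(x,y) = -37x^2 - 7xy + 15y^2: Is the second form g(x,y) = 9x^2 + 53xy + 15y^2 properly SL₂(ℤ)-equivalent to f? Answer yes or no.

D₁ = 2269, D₂ = 2269
river cycle of f (length 54): (15, 37, -15), (-15, 23, 29), (29, 35, -9), (-9, 37, 25), (25, 13, -21), (-21, 29, 17), (17, 39, -11), (-11, 27, 35), (35, 43, -3), (-3, 47, 5), … (44 more)
river cycle of g (length 54): (15, 37, -15), (-15, 23, 29), (29, 35, -9), (-9, 37, 25), (25, 13, -21), (-21, 29, 17), (17, 39, -11), (-11, 27, 35), (35, 43, -3), (-3, 47, 5), … (44 more)
cycles coincide ⇒ equivalent

yes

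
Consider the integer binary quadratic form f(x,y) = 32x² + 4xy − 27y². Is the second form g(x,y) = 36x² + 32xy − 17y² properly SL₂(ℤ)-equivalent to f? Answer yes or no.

D₁ = 3472, D₂ = 3472
river cycle of f (length 8): (-27, 50, 9), (9, 58, -3), (-3, 56, 28), (28, 56, -3), (-3, 58, 9), (9, 50, -27), (-27, 58, 1), (1, 58, -27)
river cycle of g (length 16): (-17, 36, 32), (32, 28, -21), (-21, 56, 4), (4, 56, -21), (-21, 28, 32), (32, 36, -17), (-17, 32, 36), (36, 40, -13), (-13, 38, 39), (39, 40, -12), … (6 more)
cycles differ ⇒ inequivalent

no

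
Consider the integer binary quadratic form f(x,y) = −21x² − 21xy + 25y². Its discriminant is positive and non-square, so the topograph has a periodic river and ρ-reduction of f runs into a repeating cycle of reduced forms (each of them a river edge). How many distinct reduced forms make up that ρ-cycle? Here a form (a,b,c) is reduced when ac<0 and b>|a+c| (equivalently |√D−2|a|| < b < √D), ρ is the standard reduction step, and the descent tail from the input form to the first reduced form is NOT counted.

D = 2541, ⌊√D⌋ = 50
descent: ρ → (25,21,-21)  [lands on river]
river: ρ → (-21,21,25)
river: ρ → (25,29,-17)
river: ρ → (-17,39,15)
river: ρ → (15,21,-35)
river: ρ → (-35,49,1)
river: ρ → (1,49,-35)
river: ρ → (-35,21,15)
river: ρ → (15,39,-17)
river: ρ → (-17,29,25)
ρ-cycle length = 10 (tail of 1 descent step not counted)

10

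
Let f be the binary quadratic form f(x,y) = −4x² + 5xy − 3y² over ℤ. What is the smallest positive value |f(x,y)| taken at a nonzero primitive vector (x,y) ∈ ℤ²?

translate: b→3 (≡-5 mod 8), so (4,-5,3)→(4,3,2)
flip: (4,3,2)→(2,-3,4)
translate: b→1 (≡-3 mod 4), so (2,-3,4)→(2,1,3)
reduced (well bottom): (2,1,3) with a≤c, −a<b≤a
well minimum |f| = |-2| = 2 (negative-definite)

2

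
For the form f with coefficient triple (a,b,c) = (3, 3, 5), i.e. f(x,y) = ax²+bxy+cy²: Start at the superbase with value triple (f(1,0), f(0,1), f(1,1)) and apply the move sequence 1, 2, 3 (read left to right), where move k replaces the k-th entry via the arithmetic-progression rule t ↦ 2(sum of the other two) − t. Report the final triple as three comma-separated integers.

start (3,5,11) = (f(1,0),f(0,1),f(1,1))
replace slot 1: 2·(5+11) − 3 = 29 → (29,5,11)
replace slot 2: 2·(29+11) − 5 = 75 → (29,75,11)
replace slot 3: 2·(29+75) − 11 = 197 → (29,75,197)

29,75,197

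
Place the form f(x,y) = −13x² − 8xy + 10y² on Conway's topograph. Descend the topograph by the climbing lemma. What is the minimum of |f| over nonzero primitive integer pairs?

descent: ρ → (10,8,-13)  [lands on river]
river: ρ → (-13,18,5)
river: ρ → (5,22,-5)
river: ρ → (-5,18,13)
river: ρ → (13,8,-10)
river: ρ → (-10,12,11)
river: ρ → (11,10,-11)
river: ρ → (-11,12,10)
closes: descent 1, river 8
min |a| on river = 5

5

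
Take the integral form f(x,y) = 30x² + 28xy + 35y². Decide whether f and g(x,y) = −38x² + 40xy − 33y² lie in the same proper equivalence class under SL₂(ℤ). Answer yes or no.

D₁ = -3416, D₂ = -3416
f: reduced (well bottom): (30,28,35) with a≤c, −a<b≤a
g is negative-definite; reduce −g:
−g: translate: b→36 (≡-40 mod 76), so (38,-40,33)→(38,36,31)
−g: flip: (38,36,31)→(31,-36,38)
−g: translate: b→26 (≡-36 mod 62), so (31,-36,38)→(31,26,33)
−g: reduced (well bottom): (31,26,33) with a≤c, −a<b≤a
flip sign back: reduced form of g is (-31,-26,-33)
reduced forms (30, 28, 35) vs (-31, -26, -33) ⇒ inequivalent

no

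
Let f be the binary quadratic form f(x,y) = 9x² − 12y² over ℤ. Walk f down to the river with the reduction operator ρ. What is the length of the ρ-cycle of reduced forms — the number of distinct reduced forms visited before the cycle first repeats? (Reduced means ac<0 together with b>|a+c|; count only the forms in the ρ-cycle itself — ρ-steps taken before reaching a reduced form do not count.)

D = 432, ⌊√D⌋ = 20
descent: ρ → (-12,0,9)
descent: ρ → (9,18,-3)  [lands on river]
river: ρ → (-3,18,9)
ρ-cycle length = 2 (tail of 2 descent steps not counted)

2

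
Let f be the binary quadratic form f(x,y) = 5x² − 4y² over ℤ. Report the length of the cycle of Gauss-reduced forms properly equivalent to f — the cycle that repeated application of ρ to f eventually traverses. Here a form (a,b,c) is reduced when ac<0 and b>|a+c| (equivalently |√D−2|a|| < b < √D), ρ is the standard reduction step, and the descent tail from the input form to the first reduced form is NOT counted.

D = 80, ⌊√D⌋ = 8
descent: ρ → (-4,8,1)  [lands on river]
river: ρ → (1,8,-4)
ρ-cycle length = 2 (tail of 1 descent step not counted)

2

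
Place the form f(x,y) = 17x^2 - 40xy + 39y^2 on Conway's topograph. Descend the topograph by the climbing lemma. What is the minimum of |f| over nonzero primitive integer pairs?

translate: b→-6 (≡-40 mod 34), so (17,-40,39)→(17,-6,16)
flip: (17,-6,16)→(16,6,17)
reduced (well bottom): (16,6,17) with a≤c, −a<b≤a
well minimum = a = 16

16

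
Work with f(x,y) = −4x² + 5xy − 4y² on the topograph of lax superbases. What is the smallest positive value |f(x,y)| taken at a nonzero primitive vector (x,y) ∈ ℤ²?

translate: b→3 (≡-5 mod 8), so (4,-5,4)→(4,3,3)
flip: (4,3,3)→(3,-3,4)
translate: b→3 (≡-3 mod 6), so (3,-3,4)→(3,3,4)
reduced (well bottom): (3,3,4) with a≤c, −a<b≤a
well minimum |f| = |-3| = 3 (negative-definite)

3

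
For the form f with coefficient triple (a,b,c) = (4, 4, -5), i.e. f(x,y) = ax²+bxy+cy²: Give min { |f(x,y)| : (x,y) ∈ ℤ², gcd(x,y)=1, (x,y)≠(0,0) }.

river: ρ → (-5,6,3)
river: ρ → (3,6,-5)
river: ρ → (-5,4,4)
river: ρ → (4,4,-5)
closes: descent 0, river 4
min |a| on river = 3

3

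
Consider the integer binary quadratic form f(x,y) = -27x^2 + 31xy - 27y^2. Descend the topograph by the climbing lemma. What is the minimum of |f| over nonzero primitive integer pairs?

translate: b→23 (≡-31 mod 54), so (27,-31,27)→(27,23,23)
flip: (27,23,23)→(23,-23,27)
translate: b→23 (≡-23 mod 46), so (23,-23,27)→(23,23,27)
reduced (well bottom): (23,23,27) with a≤c, −a<b≤a
well minimum |f| = |-23| = 23 (negative-definite)

23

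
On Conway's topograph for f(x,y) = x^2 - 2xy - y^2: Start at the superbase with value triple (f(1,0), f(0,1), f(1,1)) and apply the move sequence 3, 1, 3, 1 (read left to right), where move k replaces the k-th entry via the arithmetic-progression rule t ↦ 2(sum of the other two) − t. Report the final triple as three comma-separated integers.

start (1,-1,-2) = (f(1,0),f(0,1),f(1,1))
replace slot 3: 2·(1+(-1)) − (-2) = 2 → (1,-1,2)
replace slot 1: 2·((-1)+2) − 1 = 1 → (1,-1,2)
replace slot 3: 2·(1+(-1)) − 2 = -2 → (1,-1,-2)
replace slot 1: 2·((-1)+(-2)) − 1 = -7 → (-7,-1,-2)

-7,-1,-2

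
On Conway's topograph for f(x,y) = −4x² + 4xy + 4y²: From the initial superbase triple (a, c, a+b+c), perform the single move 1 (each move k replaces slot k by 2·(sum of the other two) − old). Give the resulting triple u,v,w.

start (-4,4,4) = (f(1,0),f(0,1),f(1,1))
replace slot 1: 2·(4+4) − (-4) = 20 → (20,4,4)

20,4,4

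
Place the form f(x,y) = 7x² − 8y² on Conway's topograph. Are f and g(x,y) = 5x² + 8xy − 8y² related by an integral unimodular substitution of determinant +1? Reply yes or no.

D₁ = 224, D₂ = 224
river cycle of f (length 2): (7, 14, -1), (-1, 14, 7)
river cycle of g (length 4): (-8, 8, 5), (5, 12, -4), (-4, 12, 5), (5, 8, -8)
cycles differ ⇒ inequivalent

no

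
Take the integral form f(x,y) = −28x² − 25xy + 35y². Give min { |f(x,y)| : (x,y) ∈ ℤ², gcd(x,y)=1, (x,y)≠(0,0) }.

descent: ρ → (35,25,-28)  [lands on river]
river: ρ → (-28,31,32)
river: ρ → (32,33,-27)
river: ρ → (-27,21,38)
river: ρ → (38,55,-10)
river: ρ → (-10,65,8)
river: ρ → (8,63,-18)
river: ρ → (-18,45,35)
closes: descent 1, river 8
min |a| on river = 8

8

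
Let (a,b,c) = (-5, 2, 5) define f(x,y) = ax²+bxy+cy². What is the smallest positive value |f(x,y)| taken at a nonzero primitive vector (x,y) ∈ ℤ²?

river: ρ → (5,8,-2)
river: ρ → (-2,8,5)
river: ρ → (5,2,-5)
river: ρ → (-5,8,2)
river: ρ → (2,8,-5)
river: ρ → (-5,2,5)
closes: descent 0, river 6
min |a| on river = 2

2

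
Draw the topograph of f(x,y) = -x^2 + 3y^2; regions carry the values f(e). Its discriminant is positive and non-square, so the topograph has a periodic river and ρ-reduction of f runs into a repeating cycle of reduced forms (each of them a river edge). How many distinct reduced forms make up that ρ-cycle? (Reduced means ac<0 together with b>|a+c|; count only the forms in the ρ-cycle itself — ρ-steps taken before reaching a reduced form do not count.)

D = 12, ⌊√D⌋ = 3
descent: ρ → (3,0,-1)
descent: ρ → (-1,2,2)  [lands on river]
river: ρ → (2,2,-1)
ρ-cycle length = 2 (tail of 2 descent steps not counted)

2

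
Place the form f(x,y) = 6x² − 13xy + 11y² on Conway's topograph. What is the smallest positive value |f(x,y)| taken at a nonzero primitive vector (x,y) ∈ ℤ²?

translate: b→-1 (≡-13 mod 12), so (6,-13,11)→(6,-1,4)
flip: (6,-1,4)→(4,1,6)
reduced (well bottom): (4,1,6) with a≤c, −a<b≤a
well minimum = a = 4

4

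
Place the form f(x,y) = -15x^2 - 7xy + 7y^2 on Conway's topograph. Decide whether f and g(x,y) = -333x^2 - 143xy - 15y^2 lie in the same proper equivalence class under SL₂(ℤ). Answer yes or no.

D₁ = 469, D₂ = 469
river cycle of f (length 2): (7, 21, -1), (-1, 21, 7)
river cycle of g (length 2): (7, 21, -1), (-1, 21, 7)
cycles coincide ⇒ equivalent

yes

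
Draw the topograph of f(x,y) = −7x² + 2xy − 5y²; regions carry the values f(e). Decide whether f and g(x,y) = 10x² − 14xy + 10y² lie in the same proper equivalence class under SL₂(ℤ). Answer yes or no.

D₁ = -136, D₂ = -204
discriminants differ ⇒ not SL₂(ℤ)-equivalent

no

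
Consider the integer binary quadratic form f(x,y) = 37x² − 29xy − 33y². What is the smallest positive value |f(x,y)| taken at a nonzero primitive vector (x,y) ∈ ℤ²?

descent: ρ → (-33,29,37)  [lands on river]
river: ρ → (37,45,-25)
river: ρ → (-25,55,27)
river: ρ → (27,53,-27)
river: ρ → (-27,55,25)
river: ρ → (25,45,-37)
river: ρ → (-37,29,33)
river: ρ → (33,37,-33)
closes: descent 1, river 8
min |a| on river = 25

25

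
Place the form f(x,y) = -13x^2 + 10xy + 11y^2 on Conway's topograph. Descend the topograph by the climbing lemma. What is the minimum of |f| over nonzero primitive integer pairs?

river: ρ → (11,12,-12)
river: ρ → (-12,12,11)
river: ρ → (11,10,-13)
river: ρ → (-13,16,8)
river: ρ → (8,16,-13)
river: ρ → (-13,10,11)
closes: descent 0, river 6
min |a| on river = 8

8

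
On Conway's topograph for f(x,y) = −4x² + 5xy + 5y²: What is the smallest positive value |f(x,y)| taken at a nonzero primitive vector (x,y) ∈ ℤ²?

river: ρ → (5,5,-4)
river: ρ → (-4,3,6)
river: ρ → (6,9,-1)
river: ρ → (-1,9,6)
river: ρ → (6,3,-4)
river: ρ → (-4,5,5)
closes: descent 0, river 6
min |a| on river = 1

1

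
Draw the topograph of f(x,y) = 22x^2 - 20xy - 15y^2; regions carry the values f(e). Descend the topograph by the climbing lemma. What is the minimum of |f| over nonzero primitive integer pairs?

descent: ρ → (-15,20,22)  [lands on river]
river: ρ → (22,24,-13)
river: ρ → (-13,28,18)
river: ρ → (18,8,-23)
river: ρ → (-23,38,3)
river: ρ → (3,40,-10)
river: ρ → (-10,40,3)
river: ρ → (3,38,-23)
river: ρ → (-23,8,18)
river: ρ → (18,28,-13)
river: ρ → (-13,24,22)
river: ρ → (22,20,-15)
river: ρ → (-15,40,2)
river: ρ → (2,40,-15)
closes: descent 1, river 14
min |a| on river = 2

2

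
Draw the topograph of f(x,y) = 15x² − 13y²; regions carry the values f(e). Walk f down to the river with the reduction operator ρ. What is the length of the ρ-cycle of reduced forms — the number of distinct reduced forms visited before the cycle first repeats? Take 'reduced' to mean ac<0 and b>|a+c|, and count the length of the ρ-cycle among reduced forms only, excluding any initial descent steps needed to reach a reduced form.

D = 780, ⌊√D⌋ = 27
descent: ρ → (-13,26,2)  [lands on river]
river: ρ → (2,26,-13)
ρ-cycle length = 2 (tail of 1 descent step not counted)

2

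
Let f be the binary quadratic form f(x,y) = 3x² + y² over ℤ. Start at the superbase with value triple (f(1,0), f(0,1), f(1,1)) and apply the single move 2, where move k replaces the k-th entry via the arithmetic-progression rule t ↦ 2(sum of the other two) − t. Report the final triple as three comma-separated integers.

start (3,1,4) = (f(1,0),f(0,1),f(1,1))
replace slot 2: 2·(3+4) − 1 = 13 → (3,13,4)

3,13,4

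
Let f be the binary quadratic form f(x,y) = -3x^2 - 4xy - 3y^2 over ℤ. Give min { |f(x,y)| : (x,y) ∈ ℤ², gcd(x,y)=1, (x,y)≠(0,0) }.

translate: b→-2 (≡4 mod 6), so (3,4,3)→(3,-2,2)
flip: (3,-2,2)→(2,2,3)
reduced (well bottom): (2,2,3) with a≤c, −a<b≤a
well minimum |f| = |-2| = 2 (negative-definite)

2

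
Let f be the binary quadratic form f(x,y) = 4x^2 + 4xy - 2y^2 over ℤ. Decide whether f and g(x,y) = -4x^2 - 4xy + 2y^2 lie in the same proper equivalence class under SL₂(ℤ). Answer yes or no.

D₁ = 48, D₂ = 48
river cycle of f (length 2): (-2, 4, 4), (4, 4, -2)
river cycle of g (length 2): (2, 4, -4), (-4, 4, 2)
cycles differ ⇒ inequivalent

no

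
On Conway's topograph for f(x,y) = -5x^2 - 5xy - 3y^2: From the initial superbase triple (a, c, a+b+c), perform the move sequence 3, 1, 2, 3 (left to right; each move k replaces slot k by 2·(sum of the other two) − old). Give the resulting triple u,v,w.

start (-5,-3,-13) = (f(1,0),f(0,1),f(1,1))
replace slot 3: 2·((-5)+(-3)) − (-13) = -3 → (-5,-3,-3)
replace slot 1: 2·((-3)+(-3)) − (-5) = -7 → (-7,-3,-3)
replace slot 2: 2·((-7)+(-3)) − (-3) = -17 → (-7,-17,-3)
replace slot 3: 2·((-7)+(-17)) − (-3) = -45 → (-7,-17,-45)

-7,-17,-45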